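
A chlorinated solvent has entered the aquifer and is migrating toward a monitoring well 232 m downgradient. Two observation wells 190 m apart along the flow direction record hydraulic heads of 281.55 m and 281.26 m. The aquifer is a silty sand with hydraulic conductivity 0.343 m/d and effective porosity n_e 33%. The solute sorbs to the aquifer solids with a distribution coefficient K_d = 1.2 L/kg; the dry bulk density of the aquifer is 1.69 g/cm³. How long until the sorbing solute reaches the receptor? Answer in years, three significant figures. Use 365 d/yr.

2860 years

Hydraulic gradient i = (281.55 − 281.26) / 190 = 0.29 / 190 = 0.001526
q = Ki = 0.343 × 0.001526 = 5.235e-4 m/d
v_s = q/n_e = 5.235e-4/0.33 = 0.001586 m/d
Retardation R = 1 + ρ_b·K_d/n = 1 + 1.69×1.2/0.33 = 7.145
Contaminant velocity v_c = v/R = 0.001586/7.145 = 2.220e-4 m/d
t = L/v_c = 232/2.220e-4 = 1.045e6 d
   = 1.045e6/365 = 2860 yr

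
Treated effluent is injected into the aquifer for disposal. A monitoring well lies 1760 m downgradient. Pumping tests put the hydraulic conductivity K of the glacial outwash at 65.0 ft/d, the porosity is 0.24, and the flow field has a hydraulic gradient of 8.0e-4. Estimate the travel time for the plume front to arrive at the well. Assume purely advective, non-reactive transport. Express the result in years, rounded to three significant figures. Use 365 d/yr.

K = 65.0 ft/d × 0.3048 = 19.81 m/d
Darcy flux q = K·i = 19.81 × 8.0e-4 = 0.01585 m/d
Seepage velocity v = q / n = 0.01585 / 0.24 = 0.06604 m/d
t = L / v = 1760 / 0.06604 = 26650 d
   = 26650 / 365 = 73.0 yr

73.0 years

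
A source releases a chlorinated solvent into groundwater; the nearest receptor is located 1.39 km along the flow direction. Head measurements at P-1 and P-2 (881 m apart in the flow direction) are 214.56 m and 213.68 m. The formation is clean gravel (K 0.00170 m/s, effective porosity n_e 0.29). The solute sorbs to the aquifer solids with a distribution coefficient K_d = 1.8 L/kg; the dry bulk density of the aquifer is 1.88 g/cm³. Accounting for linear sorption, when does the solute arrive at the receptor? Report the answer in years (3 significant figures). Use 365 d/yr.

95.4 years

Hydraulic gradient i = (214.56 − 213.68) / 881 = 0.88 / 881 = 9.989e-4
K = 0.00170 m/s × 86400 s/d = 146.9 m/d
q = Ki = 146.9 × 9.989e-4 = 0.1467 m/d
Average linear velocity = 0.1467 / 0.29 = 0.5059 m/d
Retardation R = 1 + ρ_b·K_d/n = 1 + 1.88×1.8/0.29 = 12.67
Contaminant velocity v_c = v/R = 0.5059/12.67 = 0.03993 m/d
L = 1.39 km = 1390 m
t = L/v_c = 1390/0.03993 = 34810 d
   = 34810/365 = 95.4 yr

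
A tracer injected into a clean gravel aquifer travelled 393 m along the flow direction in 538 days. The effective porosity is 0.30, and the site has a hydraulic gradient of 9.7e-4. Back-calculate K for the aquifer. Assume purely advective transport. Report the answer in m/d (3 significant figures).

226 m/d

v = L / t = 393 / 538 = 0.7305 m/d
K = v · n / i = 0.7305 × 0.30 / 9.7e-4 = 226 m/d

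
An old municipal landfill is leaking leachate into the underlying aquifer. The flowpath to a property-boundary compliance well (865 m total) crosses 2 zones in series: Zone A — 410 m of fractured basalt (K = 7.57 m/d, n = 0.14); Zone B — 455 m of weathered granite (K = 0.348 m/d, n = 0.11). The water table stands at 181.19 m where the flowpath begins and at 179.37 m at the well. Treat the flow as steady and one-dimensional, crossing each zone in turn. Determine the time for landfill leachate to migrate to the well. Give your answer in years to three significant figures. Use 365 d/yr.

Total head drop ΔH = 181.19 − 179.37 = 1.82 m
Steady 1-D flow in series ⇒ the Darcy flux q is identical in every zone and the zone head losses add (resistances L/K in series).
Σ(L/K) = 410/7.57 + 455/0.348 = 54.16 + 1307 = 1362 d
q = ΔH / Σ(L/K) = 1.82 / 1362 = 0.001337 m/d (same in every zone)
Zone A: v = q/n = 0.001337/0.14 = 0.009547 m/d → t_A = 410/0.009547 = 42940 d
Zone B: v = q/n = 0.001337/0.11 = 0.01215 m/d → t_B = 455/0.01215 = 37440 d
Total t = 42940 + 37440 = 80390 d
   = 80390 / 365 = 220 yr

220 years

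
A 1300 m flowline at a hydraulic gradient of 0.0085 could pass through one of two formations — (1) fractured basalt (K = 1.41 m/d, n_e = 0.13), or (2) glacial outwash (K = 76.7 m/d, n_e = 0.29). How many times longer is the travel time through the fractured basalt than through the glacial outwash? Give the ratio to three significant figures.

24.4

Unit 1 (fractured basalt): v = 1.41×0.0085/0.13 = 0.09219 m/d, t = 1300/0.09219 = 14100 d
Unit 2 (glacial outwash): v = 76.7×0.0085/0.29 = 2.248 m/d, t = 1300/2.248 = 578.3 d
t(fractured basalt) / t(glacial outwash) = 14100/578.3 = 24.4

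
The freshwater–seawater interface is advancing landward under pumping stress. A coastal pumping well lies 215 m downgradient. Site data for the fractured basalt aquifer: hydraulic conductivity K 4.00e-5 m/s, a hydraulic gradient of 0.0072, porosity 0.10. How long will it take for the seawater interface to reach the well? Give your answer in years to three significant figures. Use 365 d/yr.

K = 4.00e-5 m/s × 86400 s/d = 3.456 m/d
Specific discharge q = 3.456 × 0.0072 = 0.02488 m/d
Average linear velocity = 0.02488 / 0.10 = 0.2488 m/d
t = L / v = 215 / 0.2488 = 864.0 d
   = 864.0 / 365 = 2.37 yr

2.37 years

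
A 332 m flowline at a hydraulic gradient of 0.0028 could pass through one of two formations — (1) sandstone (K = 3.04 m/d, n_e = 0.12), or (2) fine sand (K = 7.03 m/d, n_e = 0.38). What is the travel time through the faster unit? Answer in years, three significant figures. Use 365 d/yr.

Unit 1 (sandstone): v = 3.04×0.0028/0.12 = 0.07093 m/d, t = 332/0.07093 = 4680 d
Unit 2 (fine sand): v = 7.03×0.0028/0.38 = 0.05180 m/d, t = 332/0.05180 = 6409 d
Faster: 4680 d / 365 = 12.8 yr

12.8 years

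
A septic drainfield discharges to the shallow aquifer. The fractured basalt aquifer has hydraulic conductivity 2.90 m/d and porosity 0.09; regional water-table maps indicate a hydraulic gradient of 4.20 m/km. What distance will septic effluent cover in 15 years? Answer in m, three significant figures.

741 m

Specific discharge q = 2.90 × 0.0042 = 0.01218 m/d
v_s = q/n_e = 0.01218/0.09 = 0.1353 m/d
T = 15 yr × 365 = 5475 d
L = v × T = 0.1353 × 5475 = 740.9 m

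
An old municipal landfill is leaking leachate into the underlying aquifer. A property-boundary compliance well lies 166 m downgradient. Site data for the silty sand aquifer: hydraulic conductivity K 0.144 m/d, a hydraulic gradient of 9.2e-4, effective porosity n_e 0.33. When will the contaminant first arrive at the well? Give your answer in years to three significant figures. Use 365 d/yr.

1130 years

q = Ki = 0.144 × 9.2e-4 = 1.325e-4 m/d
v = Ki/n = 0.144·9.2e-4/0.33 = 4.015e-4 m/d
t = L / v = 166 / 4.015e-4 = 413500 d
   = 413500 / 365 = 1130 yr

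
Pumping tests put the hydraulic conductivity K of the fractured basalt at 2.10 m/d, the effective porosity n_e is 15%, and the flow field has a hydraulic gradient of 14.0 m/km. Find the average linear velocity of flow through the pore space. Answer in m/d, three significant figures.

0.196 m/d

q = Ki = 2.10 × 0.014 = 0.02940 m/d
v_s = q/n_e = 0.02940/0.15 = 0.1960 m/d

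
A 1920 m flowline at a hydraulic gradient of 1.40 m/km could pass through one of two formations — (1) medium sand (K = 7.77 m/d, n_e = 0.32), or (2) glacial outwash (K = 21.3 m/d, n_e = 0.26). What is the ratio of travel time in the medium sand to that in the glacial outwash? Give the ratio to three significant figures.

3.37

Unit 1 (medium sand): v = 7.77×0.0014/0.32 = 0.03399 m/d, t = 1920/0.03399 = 56480 d
Unit 2 (glacial outwash): v = 21.3×0.0014/0.26 = 0.1147 m/d, t = 1920/0.1147 = 16740 d
t(medium sand) / t(glacial outwash) = 56480/16740 = 3.37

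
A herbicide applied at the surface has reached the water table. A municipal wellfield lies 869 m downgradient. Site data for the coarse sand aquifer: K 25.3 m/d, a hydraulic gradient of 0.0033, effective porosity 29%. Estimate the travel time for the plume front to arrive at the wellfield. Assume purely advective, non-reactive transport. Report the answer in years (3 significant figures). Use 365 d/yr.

q = Ki = 25.3 × 0.0033 = 0.08349 m/d
v = Ki/n = 25.3·0.0033/0.29 = 0.2879 m/d
t = L / v = 869 / 0.2879 = 3018 d
   = 3018 / 365 = 8.27 yr

8.27 years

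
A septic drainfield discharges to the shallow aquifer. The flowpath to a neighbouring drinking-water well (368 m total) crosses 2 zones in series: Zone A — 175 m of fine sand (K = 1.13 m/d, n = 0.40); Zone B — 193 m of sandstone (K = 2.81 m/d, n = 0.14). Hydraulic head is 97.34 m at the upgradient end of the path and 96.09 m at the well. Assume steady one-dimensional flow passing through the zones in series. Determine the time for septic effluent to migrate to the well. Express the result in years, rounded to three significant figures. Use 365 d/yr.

Total head drop ΔH = 97.34 − 96.09 = 1.25 m
Steady 1-D flow in series ⇒ the Darcy flux q is identical in every zone and the zone head losses add (resistances L/K in series).
Σ(L/K) = 175/1.13 + 193/2.81 = 154.9 + 68.68 = 223.6 d
q = ΔH / Σ(L/K) = 1.25 / 223.6 = 0.005592 m/d (same in every zone)
Zone A: v = q/n = 0.005592/0.40 = 0.01398 m/d → t_A = 175/0.01398 = 12520 d
Zone B: v = q/n = 0.005592/0.14 = 0.03994 m/d → t_B = 193/0.03994 = 4832 d
Total t = 12520 + 4832 = 17350 d
   = 17350 / 365 = 47.5 yr

47.5 years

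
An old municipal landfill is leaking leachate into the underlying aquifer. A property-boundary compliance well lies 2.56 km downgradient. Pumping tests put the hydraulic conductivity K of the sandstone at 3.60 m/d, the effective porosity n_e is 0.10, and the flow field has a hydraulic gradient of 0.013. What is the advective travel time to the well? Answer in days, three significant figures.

q = Ki = 3.60 × 0.013 = 0.04680 m/d
v = Ki/n = 3.60·0.013/0.10 = 0.4680 m/d
L = 2.56 km = 2560 m
t = L / v = 2560 / 0.4680 = 5470 d

5470 days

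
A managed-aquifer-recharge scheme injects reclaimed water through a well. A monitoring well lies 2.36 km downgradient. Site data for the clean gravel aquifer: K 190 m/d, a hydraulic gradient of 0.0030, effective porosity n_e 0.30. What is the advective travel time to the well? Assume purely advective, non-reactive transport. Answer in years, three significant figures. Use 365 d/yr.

Darcy flux q = K·i = 190 × 0.0030 = 0.5700 m/d
v = Ki/n = 190·0.0030/0.30 = 1.900 m/d
L = 2.36 km = 2360 m
t = L / v = 2360 / 1.900 = 1242 d
   = 1242 / 365 = 3.40 yr

3.40 years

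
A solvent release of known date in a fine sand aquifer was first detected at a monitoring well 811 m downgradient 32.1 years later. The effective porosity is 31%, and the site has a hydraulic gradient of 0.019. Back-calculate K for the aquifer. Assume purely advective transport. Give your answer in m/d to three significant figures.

t = 32.1 years = 11720 d
v = L / t = 811 / 11720 = 0.06922 m/d
K = v · n / i = 0.06922 × 0.31 / 0.019 = 1.13 m/d

1.13 m/d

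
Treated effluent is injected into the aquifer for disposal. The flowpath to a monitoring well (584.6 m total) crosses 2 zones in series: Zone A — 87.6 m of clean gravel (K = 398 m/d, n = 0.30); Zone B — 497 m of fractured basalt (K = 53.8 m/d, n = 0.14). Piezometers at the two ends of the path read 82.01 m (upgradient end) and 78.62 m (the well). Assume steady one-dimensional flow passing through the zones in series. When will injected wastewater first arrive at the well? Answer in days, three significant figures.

Total head drop ΔH = 82.01 − 78.62 = 3.39 m
Continuity: the same q passes through each zone, so ΔH = q·Σ(L_j/K_j) — the zones act as resistances in series.
Σ(L/K) = 87.6/398 + 497/53.8 = 0.2201 + 9.238 = 9.458 d
q = ΔH / Σ(L/K) = 3.39 / 9.458 = 0.3584 m/d (same in every zone)
Zone A: v = q/n = 0.3584/0.30 = 1.195 m/d → t_A = 87.6/1.195 = 73.32 d
Zone B: v = q/n = 0.3584/0.14 = 2.560 m/d → t_B = 497/2.560 = 194.1 d
Total t = 73.32 + 194.1 = 267.4 d

267 days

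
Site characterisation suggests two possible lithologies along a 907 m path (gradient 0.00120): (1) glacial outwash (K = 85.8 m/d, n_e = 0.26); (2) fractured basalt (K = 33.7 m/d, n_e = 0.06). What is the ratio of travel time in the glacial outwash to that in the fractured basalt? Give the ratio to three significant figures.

Unit 1 (glacial outwash): v = 85.8×0.0012/0.26 = 0.3960 m/d, t = 907/0.3960 = 2290 d
Unit 2 (fractured basalt): v = 33.7×0.0012/0.06 = 0.6740 m/d, t = 907/0.6740 = 1346 d
t(glacial outwash) / t(fractured basalt) = 2290/1346 = 1.70

1.70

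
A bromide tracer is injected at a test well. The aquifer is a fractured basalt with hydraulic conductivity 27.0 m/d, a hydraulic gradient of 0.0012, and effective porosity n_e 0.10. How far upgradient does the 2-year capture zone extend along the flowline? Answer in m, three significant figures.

237 m

q = Ki = 27.0 × 0.0012 = 0.03240 m/d
Seepage velocity v = q / n = 0.03240 / 0.10 = 0.3240 m/d
T = 2 yr × 365 = 730 d
L = v × T = 0.3240 × 730 = 236.5 m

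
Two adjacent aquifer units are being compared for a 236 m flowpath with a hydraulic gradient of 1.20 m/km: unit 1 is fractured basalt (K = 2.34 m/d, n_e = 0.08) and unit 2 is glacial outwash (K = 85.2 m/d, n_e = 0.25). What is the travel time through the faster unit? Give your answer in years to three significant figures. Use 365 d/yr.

1.58 years

Unit 1 (fractured basalt): v = 2.34×0.0012/0.08 = 0.03510 m/d, t = 236/0.03510 = 6724 d
Unit 2 (glacial outwash): v = 85.2×0.0012/0.25 = 0.4090 m/d, t = 236/0.4090 = 577.1 d
Faster: 577.1 d / 365 = 1.58 yr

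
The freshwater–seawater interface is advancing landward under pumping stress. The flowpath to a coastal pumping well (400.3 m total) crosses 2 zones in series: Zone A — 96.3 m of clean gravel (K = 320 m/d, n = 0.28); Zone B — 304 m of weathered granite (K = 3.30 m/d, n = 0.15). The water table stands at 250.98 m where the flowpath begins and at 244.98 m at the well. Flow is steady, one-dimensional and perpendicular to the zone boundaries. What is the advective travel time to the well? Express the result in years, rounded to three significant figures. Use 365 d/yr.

Total head drop ΔH = 250.98 − 244.98 = 6.00 m
Continuity: the same q passes through each zone, so ΔH = q·Σ(L_j/K_j) — the zones act as resistances in series.
Σ(L/K) = 96.3/320 + 304/3.30 = 0.3009 + 92.12 = 92.42 d
q = ΔH / Σ(L/K) = 6.00 / 92.42 = 0.06492 m/d (same in every zone)
Zone A: v = q/n = 0.06492/0.28 = 0.2319 m/d → t_A = 96.3/0.2319 = 415.3 d
Zone B: v = q/n = 0.06492/0.15 = 0.4328 m/d → t_B = 304/0.4328 = 702.4 d
Total t = 415.3 + 702.4 = 1118 d
   = 1118 / 365 = 3.06 yr

3.06 years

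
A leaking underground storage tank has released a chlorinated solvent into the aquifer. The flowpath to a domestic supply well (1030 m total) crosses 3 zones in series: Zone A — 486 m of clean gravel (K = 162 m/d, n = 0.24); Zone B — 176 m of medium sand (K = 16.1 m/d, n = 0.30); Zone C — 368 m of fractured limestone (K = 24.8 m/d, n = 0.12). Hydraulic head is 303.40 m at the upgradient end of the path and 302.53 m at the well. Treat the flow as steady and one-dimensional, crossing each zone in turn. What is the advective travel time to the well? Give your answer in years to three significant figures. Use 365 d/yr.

19.4 years

Total head drop ΔH = 303.40 − 302.53 = 0.87 m
Steady 1-D flow in series ⇒ the Darcy flux q is identical in every zone and the zone head losses add (resistances L/K in series).
Σ(L/K) = 486/162 + 176/16.1 + 368/24.8 = 3.000 + 10.93 + 14.84 = 28.77 d
q = ΔH / Σ(L/K) = 0.87 / 28.77 = 0.03024 m/d (same in every zone)
Zone A: v = q/n = 0.03024/0.24 = 0.1260 m/d → t_A = 486/0.1260 = 3857 d
Zone B: v = q/n = 0.03024/0.30 = 0.1008 m/d → t_B = 176/0.1008 = 1746 d
Zone C: v = q/n = 0.03024/0.12 = 0.2520 m/d → t_C = 368/0.2520 = 1460 d
Total t = 3857 + 1746 + 1460 = 7064 d
   = 7064 / 365 = 19.4 yr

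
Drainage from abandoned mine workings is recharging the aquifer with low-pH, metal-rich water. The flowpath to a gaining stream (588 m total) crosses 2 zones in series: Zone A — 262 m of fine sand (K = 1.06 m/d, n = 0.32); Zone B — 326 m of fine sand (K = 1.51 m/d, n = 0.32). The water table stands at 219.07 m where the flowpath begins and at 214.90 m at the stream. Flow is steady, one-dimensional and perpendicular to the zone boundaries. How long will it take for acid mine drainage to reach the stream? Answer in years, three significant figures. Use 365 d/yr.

Total head drop ΔH = 219.07 − 214.90 = 4.17 m
Steady 1-D flow in series ⇒ the Darcy flux q is identical in every zone and the zone head losses add (resistances L/K in series).
Σ(L/K) = 262/1.06 + 326/1.51 = 247.2 + 215.9 = 463.1 d
q = ΔH / Σ(L/K) = 4.17 / 463.1 = 0.009005 m/d (same in every zone)
Zone A: v = q/n = 0.009005/0.32 = 0.02814 m/d → t_A = 262/0.02814 = 9310 d
Zone B: v = q/n = 0.009005/0.32 = 0.02814 m/d → t_B = 326/0.02814 = 11580 d
Total t = 9310 + 11580 = 20890 d
   = 20890 / 365 = 57.2 yr

57.2 years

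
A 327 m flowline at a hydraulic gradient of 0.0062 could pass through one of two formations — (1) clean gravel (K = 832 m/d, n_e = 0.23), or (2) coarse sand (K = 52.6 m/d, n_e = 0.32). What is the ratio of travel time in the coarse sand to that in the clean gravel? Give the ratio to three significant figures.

22.0

Unit 1 (clean gravel): v = 832×0.0062/0.23 = 22.43 m/d, t = 327/22.43 = 14.58 d
Unit 2 (coarse sand): v = 52.6×0.0062/0.32 = 1.019 m/d, t = 327/1.019 = 320.9 d
t(coarse sand) / t(clean gravel) = 320.9/14.58 = 22.0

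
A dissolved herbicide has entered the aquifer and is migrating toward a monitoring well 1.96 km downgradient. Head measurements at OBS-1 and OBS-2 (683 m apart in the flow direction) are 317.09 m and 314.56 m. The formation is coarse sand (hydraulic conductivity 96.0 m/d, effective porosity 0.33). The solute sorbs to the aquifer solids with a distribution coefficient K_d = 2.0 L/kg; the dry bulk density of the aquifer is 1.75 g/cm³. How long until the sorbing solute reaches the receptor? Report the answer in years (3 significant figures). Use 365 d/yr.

57.8 years

Hydraulic gradient i = (317.09 − 314.56) / 683 = 2.53 / 683 = 0.003704
Darcy flux q = K·i = 96.0 × 0.003704 = 0.3556 m/d
v = Ki/n = 96.0·0.003704/0.33 = 1.078 m/d
Retardation R = 1 + ρ_b·K_d/n = 1 + 1.75×2.0/0.33 = 11.61
Contaminant velocity v_c = v/R = 1.078/11.61 = 0.09285 m/d
L = 1.96 km = 1960 m
t = L/v_c = 1960/0.09285 = 21110 d
   = 21110/365 = 57.8 yr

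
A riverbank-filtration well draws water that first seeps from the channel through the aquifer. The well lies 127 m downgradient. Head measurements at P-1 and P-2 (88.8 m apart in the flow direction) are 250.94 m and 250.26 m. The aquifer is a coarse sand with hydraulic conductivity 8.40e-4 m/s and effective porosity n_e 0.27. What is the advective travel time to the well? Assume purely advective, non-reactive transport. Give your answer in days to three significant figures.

61.7 days

Hydraulic gradient i = (250.94 − 250.26) / 88.8 = 0.68 / 88.8 = 0.007658
K = 8.40e-4 m/s × 86400 s/d = 72.58 m/d
q = Ki = 72.58 × 0.007658 = 0.5558 m/d
v = Ki/n = 72.58·0.007658/0.27 = 2.058 m/d
t = L / v = 127 / 2.058 = 61.70 d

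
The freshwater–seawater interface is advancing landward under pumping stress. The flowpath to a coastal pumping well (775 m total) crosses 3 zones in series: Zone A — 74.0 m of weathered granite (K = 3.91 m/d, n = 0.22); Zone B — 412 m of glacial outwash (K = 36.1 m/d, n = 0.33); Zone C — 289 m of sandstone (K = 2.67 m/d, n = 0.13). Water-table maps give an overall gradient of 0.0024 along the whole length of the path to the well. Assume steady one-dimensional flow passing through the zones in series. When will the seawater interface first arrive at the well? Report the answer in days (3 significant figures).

14100 days

For zones in series the flux q is common to all zones; the equivalent conductivity is the harmonic (thickness-weighted) mean, K_eq = L_total / Σ(L_j/K_j).
Σ(L/K) = 74.0/3.91 + 412/36.1 + 289/2.67 = 18.93 + 11.41 + 108.2 = 138.6 d
K_eq = L_total / Σ(L/K) = 775 / 138.6 = 5.593 m/d
q = K_eq · i = 5.593 × 0.0024 = 0.01342 m/d (same in every zone)
Zone A: v = q/n = 0.01342/0.22 = 0.06101 m/d → t_A = 74.0/0.06101 = 1213 d
Zone B: v = q/n = 0.01342/0.33 = 0.04067 m/d → t_B = 412/0.04067 = 10130 d
Zone C: v = q/n = 0.01342/0.13 = 0.1032 m/d → t_C = 289/0.1032 = 2799 d
Total t = 1213 + 10130 + 2799 = 14140 d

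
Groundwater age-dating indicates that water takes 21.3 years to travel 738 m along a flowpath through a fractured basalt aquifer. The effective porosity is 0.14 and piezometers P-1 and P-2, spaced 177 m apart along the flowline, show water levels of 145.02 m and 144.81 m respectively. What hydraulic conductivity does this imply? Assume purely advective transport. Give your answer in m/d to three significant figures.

11.2 m/d

Hydraulic gradient i = (145.02 − 144.81) / 177 = 0.21 / 177 = 0.001186
t = 21.3 years = 7775 d
v = L / t = 738 / 7775 = 0.09493 m/d
K = v · n / i = 0.09493 × 0.14 / 0.001186 = 11.2 m/d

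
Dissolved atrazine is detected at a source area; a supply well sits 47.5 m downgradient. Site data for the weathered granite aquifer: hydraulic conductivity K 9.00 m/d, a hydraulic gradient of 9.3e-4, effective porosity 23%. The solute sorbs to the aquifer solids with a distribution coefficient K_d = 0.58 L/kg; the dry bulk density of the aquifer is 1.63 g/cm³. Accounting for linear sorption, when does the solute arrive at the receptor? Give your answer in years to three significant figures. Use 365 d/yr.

18.3 years

q = Ki = 9.00 × 9.3e-4 = 0.008370 m/d
v_s = q/n_e = 0.008370/0.23 = 0.03639 m/d
Retardation R = 1 + ρ_b·K_d/n = 1 + 1.63×0.58/0.23 = 5.110
Contaminant velocity v_c = v/R = 0.03639/5.110 = 0.007121 m/d
t = L/v_c = 47.5/0.007121 = 6670 d
   = 6670/365 = 18.3 yr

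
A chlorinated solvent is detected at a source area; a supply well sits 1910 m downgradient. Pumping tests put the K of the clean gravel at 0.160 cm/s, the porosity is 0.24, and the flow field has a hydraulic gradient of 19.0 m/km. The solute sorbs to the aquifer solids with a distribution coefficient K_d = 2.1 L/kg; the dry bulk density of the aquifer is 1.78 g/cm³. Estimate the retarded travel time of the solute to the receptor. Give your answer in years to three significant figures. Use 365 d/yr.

K = 0.160 cm/s × 864 = 138.2 m/d
q = Ki = 138.2 × 0.019 = 2.627 m/d
Seepage velocity v = q / n = 2.627 / 0.24 = 10.94 m/d
Retardation R = 1 + ρ_b·K_d/n = 1 + 1.78×2.1/0.24 = 16.58
Contaminant velocity v_c = v/R = 10.94/16.58 = 0.6603 m/d
t = L/v_c = 1910/0.6603 = 2893 d
   = 2893/365 = 7.93 yr

7.93 years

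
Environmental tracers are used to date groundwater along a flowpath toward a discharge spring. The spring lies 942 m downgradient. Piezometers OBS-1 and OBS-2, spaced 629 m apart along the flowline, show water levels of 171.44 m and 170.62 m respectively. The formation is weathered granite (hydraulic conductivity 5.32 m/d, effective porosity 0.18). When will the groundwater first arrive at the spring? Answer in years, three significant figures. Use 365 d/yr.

Hydraulic gradient i = (171.44 − 170.62) / 629 = 0.82 / 629 = 0.001304
q = Ki = 5.32 × 0.001304 = 0.006935 m/d
v_s = q/n_e = 0.006935/0.18 = 0.03853 m/d
t = L / v = 942 / 0.03853 = 24450 d
   = 24450 / 365 = 67.0 yr

67.0 years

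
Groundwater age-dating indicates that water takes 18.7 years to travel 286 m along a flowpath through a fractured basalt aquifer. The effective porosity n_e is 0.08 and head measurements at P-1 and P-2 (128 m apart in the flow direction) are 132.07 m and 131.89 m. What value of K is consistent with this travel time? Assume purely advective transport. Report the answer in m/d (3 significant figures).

2.38 m/d

Hydraulic gradient i = (132.07 − 131.89) / 128 = 0.18 / 128 = 0.001406
t = 18.7 years = 6826 d
v = L / t = 286 / 6826 = 0.04190 m/d
K = v · n / i = 0.04190 × 0.08 / 0.001406 = 2.38 m/d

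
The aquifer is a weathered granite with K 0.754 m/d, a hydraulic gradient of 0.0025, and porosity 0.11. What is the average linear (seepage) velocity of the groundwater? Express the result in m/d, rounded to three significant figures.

0.0171 m/d

Darcy flux q = K·i = 0.754 × 0.0025 = 0.001885 m/d
v = Ki/n = 0.754·0.0025/0.11 = 0.01714 m/d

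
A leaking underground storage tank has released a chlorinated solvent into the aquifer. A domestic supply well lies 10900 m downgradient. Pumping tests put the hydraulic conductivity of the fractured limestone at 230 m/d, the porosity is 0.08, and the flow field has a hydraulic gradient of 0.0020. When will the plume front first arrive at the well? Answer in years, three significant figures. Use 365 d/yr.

5.19 years

q = Ki = 230 × 0.0020 = 0.4600 m/d
v = Ki/n = 230·0.0020/0.08 = 5.750 m/d
t = L / v = 10900 / 5.750 = 1896 d
   = 1896 / 365 = 5.19 yr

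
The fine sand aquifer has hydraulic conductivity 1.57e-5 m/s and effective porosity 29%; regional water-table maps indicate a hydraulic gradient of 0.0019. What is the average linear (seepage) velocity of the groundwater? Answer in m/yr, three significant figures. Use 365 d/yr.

K = 1.57e-5 m/s × 86400 s/d = 1.356 m/d
Specific discharge q = 1.356 × 0.0019 = 0.002577 m/d
v_s = q/n_e = 0.002577/0.29 = 0.008887 m/d
   = 0.008887 × 365 = 3.24 m/yr

3.24 m/yr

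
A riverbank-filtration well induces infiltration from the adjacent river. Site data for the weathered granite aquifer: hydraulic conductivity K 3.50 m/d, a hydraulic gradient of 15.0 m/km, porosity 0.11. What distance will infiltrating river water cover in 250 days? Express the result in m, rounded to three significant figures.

119 m

q = Ki = 3.50 × 0.015 = 0.05250 m/d
Average linear velocity = 0.05250 / 0.11 = 0.4773 m/d
L = v × T = 0.4773 × 250 = 119.3 m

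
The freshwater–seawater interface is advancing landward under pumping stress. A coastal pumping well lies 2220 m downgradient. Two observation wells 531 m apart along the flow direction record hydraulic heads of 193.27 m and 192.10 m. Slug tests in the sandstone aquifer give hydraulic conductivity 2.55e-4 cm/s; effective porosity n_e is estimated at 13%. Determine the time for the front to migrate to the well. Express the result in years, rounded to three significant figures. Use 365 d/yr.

Hydraulic gradient i = (193.27 − 192.10) / 531 = 1.17 / 531 = 0.002203
K = 2.55e-4 cm/s × 864 = 0.2203 m/d
Darcy flux q = K·i = 0.2203 × 0.002203 = 4.855e-4 m/d
Average linear velocity = 4.855e-4 / 0.13 = 0.003734 m/d
t = L / v = 2220 / 0.003734 = 594500 d
   = 594500 / 365 = 1630 yr

1630 years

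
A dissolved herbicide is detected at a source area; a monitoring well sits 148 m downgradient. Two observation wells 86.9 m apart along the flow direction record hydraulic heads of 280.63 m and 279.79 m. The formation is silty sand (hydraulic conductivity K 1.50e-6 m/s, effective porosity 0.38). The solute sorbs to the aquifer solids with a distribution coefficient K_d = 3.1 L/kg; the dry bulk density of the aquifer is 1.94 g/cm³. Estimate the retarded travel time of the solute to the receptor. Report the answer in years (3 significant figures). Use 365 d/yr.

Hydraulic gradient i = (280.63 − 279.79) / 86.9 = 0.84 / 86.9 = 0.009666
K = 1.50e-6 m/s × 86400 s/d = 0.1296 m/d
Darcy flux q = K·i = 0.1296 × 0.009666 = 0.001253 m/d
Seepage velocity v = q / n = 0.001253 / 0.38 = 0.003297 m/d
Retardation R = 1 + ρ_b·K_d/n = 1 + 1.94×3.1/0.38 = 16.83
Contaminant velocity v_c = v/R = 0.003297/16.83 = 1.959e-4 m/d
t = L/v_c = 148/1.959e-4 = 755400 d
   = 755400/365 = 2070 yr

2070 years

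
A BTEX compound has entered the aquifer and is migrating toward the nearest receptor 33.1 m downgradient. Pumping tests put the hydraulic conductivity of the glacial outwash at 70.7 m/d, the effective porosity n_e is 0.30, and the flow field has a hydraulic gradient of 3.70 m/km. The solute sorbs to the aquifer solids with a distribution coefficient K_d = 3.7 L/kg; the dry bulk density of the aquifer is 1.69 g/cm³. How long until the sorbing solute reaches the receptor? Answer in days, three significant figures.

829 days

q = Ki = 70.7 × 0.0037 = 0.2616 m/d
Seepage velocity v = q / n = 0.2616 / 0.30 = 0.8720 m/d
Retardation R = 1 + ρ_b·K_d/n = 1 + 1.69×3.7/0.30 = 21.84
Contaminant velocity v_c = v/R = 0.8720/21.84 = 0.03992 m/d
t = L/v_c = 33.1/0.03992 = 829.2 d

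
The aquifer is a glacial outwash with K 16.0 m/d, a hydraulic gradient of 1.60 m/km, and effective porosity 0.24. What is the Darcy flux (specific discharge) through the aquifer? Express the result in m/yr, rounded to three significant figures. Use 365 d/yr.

9.34 m/yr

Darcy flux q = K·i = 16.0 × 0.0016 = 0.02560 m/d
   = 0.02560 × 365 = 9.34 m/yr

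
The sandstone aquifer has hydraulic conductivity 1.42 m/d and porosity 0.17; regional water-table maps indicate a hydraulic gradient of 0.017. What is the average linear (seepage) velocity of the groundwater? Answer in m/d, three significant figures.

Specific discharge q = 1.42 × 0.017 = 0.02414 m/d
v_s = q/n_e = 0.02414/0.17 = 0.1420 m/d

0.142 m/d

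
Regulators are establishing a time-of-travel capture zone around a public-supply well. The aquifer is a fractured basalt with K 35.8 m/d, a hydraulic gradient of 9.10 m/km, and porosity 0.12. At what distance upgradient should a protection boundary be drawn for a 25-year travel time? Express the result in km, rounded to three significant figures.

24.8 km

Darcy flux q = K·i = 35.8 × 0.0091 = 0.3258 m/d
Average linear velocity = 0.3258 / 0.12 = 2.715 m/d
T = 25 yr × 365 = 9125 d
L = v × T = 2.715 × 9125 = 24770 m
   = 24.8 km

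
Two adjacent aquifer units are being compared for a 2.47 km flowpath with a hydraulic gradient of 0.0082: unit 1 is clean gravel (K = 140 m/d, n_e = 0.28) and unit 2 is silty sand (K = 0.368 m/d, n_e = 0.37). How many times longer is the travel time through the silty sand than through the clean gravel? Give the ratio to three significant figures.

503

Unit 1 (clean gravel): v = 140×0.0082/0.28 = 4.100 m/d, t = 2470/4.100 = 602.4 d
Unit 2 (silty sand): v = 0.368×0.0082/0.37 = 0.008156 m/d, t = 2470/0.008156 = 302900 d
t(silty sand) / t(clean gravel) = 302900/602.4 = 503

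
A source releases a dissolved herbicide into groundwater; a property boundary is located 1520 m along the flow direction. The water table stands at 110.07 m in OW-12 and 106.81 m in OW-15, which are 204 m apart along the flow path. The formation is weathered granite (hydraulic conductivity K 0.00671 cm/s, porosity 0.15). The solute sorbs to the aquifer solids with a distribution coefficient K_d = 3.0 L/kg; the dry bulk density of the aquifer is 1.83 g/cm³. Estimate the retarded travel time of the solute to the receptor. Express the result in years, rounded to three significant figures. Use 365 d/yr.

254 years

Hydraulic gradient i = (110.07 − 106.81) / 204 = 3.26 / 204 = 0.01598
K = 0.00671 cm/s × 864 = 5.797 m/d
Specific discharge q = 5.797 × 0.01598 = 0.09265 m/d
v = Ki/n = 5.797·0.01598/0.15 = 0.6176 m/d
Retardation R = 1 + ρ_b·K_d/n = 1 + 1.83×3.0/0.15 = 37.60
Contaminant velocity v_c = v/R = 0.6176/37.60 = 0.01643 m/d
t = L/v_c = 1520/0.01643 = 92530 d
   = 92530/365 = 254 yr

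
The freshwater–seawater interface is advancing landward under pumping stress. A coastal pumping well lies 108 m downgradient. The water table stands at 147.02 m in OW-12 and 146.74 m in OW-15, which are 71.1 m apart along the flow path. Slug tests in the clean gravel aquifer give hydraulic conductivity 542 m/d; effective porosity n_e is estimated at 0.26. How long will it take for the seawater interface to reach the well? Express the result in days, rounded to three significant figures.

Hydraulic gradient i = (147.02 − 146.74) / 71.1 = 0.28 / 71.1 = 0.003938
Darcy flux q = K·i = 542 × 0.003938 = 2.134 m/d
v = Ki/n = 542·0.003938/0.26 = 8.209 m/d
t = L / v = 108 / 8.209 = 13.16 d

13.2 days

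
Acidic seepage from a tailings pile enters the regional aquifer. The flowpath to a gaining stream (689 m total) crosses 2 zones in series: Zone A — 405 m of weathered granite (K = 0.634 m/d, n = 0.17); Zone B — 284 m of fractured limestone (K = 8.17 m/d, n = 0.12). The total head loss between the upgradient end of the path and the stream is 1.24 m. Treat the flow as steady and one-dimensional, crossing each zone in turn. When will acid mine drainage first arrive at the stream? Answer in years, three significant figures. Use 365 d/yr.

Continuity: the same q passes through each zone, so ΔH = q·Σ(L_j/K_j) — the zones act as resistances in series.
Σ(L/K) = 405/0.634 + 284/8.17 = 638.8 + 34.76 = 673.6 d
q = ΔH / Σ(L/K) = 1.24 / 673.6 = 0.001841 m/d (same in every zone)
Zone A: v = q/n = 0.001841/0.17 = 0.01083 m/d → t_A = 405/0.01083 = 37400 d
Zone B: v = q/n = 0.001841/0.12 = 0.01534 m/d → t_B = 284/0.01534 = 18510 d
Total t = 37400 + 18510 = 55910 d
   = 55910 / 365 = 153 yr

153 years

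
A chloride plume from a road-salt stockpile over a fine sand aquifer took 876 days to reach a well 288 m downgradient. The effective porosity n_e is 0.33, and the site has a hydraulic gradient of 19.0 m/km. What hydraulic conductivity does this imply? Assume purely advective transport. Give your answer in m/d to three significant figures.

v = L / t = 288 / 876 = 0.3288 m/d
K = v · n / i = 0.3288 × 0.33 / 0.019 = 5.71 m/d

5.71 m/d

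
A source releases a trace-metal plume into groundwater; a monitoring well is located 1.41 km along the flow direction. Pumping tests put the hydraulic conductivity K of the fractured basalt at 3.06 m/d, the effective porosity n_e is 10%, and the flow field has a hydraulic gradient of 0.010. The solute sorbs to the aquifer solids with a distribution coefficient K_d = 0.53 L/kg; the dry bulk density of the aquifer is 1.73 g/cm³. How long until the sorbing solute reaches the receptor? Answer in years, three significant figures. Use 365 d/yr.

128 years

Darcy flux q = K·i = 3.06 × 0.010 = 0.03060 m/d
Seepage velocity v = q / n = 0.03060 / 0.10 = 0.3060 m/d
Retardation R = 1 + ρ_b·K_d/n = 1 + 1.73×0.53/0.10 = 10.17
Contaminant velocity v_c = v/R = 0.3060/10.17 = 0.03009 m/d
L = 1.41 km = 1410 m
t = L/v_c = 1410/0.03009 = 46860 d
   = 46860/365 = 128 yr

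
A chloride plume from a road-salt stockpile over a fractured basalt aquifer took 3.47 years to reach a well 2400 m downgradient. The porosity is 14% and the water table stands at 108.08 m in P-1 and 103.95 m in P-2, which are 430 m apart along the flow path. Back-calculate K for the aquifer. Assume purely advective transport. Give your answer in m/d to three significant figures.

27.6 m/d

Hydraulic gradient i = (108.08 − 103.95) / 430 = 4.13 / 430 = 0.009605
t = 3.47 years = 1267 d
v = L / t = 2400 / 1267 = 1.895 m/d
K = v · n / i = 1.895 × 0.14 / 0.009605 = 27.6 m/d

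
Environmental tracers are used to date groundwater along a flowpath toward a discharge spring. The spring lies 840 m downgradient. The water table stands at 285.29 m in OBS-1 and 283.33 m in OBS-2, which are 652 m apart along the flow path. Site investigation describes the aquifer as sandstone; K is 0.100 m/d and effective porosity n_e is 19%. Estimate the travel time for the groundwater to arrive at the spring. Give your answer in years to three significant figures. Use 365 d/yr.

Hydraulic gradient i = (285.29 − 283.33) / 652 = 1.96 / 652 = 0.003006
q = Ki = 0.100 × 0.003006 = 3.006e-4 m/d
Seepage velocity v = q / n = 3.006e-4 / 0.19 = 0.001582 m/d
t = L / v = 840 / 0.001582 = 530900 d
   = 530900 / 365 = 1450 yr

1450 years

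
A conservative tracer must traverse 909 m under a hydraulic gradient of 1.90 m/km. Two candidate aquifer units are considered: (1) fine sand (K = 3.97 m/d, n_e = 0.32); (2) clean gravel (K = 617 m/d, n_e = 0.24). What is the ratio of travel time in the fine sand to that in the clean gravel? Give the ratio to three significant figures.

Unit 1 (fine sand): v = 3.97×0.0019/0.32 = 0.02357 m/d, t = 909/0.02357 = 38560 d
Unit 2 (clean gravel): v = 617×0.0019/0.24 = 4.885 m/d, t = 909/4.885 = 186.1 d
t(fine sand) / t(clean gravel) = 38560/186.1 = 207

207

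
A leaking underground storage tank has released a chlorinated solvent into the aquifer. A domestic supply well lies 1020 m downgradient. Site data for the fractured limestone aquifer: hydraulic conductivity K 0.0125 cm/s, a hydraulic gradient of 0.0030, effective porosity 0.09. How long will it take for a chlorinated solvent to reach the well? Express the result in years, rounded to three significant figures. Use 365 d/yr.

K = 0.0125 cm/s × 864 = 10.80 m/d
Darcy flux q = K·i = 10.80 × 0.0030 = 0.03240 m/d
v_s = q/n_e = 0.03240/0.09 = 0.3600 m/d
t = L / v = 1020 / 0.3600 = 2833 d
   = 2833 / 365 = 7.76 yr

7.76 years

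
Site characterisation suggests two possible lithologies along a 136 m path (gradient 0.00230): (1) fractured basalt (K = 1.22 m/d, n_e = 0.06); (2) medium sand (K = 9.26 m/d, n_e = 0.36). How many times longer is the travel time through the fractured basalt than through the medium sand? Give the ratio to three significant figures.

1.27

Unit 1 (fractured basalt): v = 1.22×0.0023/0.06 = 0.04677 m/d, t = 136/0.04677 = 2908 d
Unit 2 (medium sand): v = 9.26×0.0023/0.36 = 0.05916 m/d, t = 136/0.05916 = 2299 d
t(fractured basalt) / t(medium sand) = 2908/2299 = 1.27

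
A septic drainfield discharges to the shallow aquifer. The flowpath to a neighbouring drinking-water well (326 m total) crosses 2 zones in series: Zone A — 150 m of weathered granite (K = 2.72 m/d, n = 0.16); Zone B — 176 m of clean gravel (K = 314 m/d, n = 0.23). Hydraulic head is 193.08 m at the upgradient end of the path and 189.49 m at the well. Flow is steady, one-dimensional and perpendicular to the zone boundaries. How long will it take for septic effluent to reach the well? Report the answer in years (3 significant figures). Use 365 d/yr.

2.74 years

Total head drop ΔH = 193.08 − 189.49 = 3.59 m
Continuity: the same q passes through each zone, so ΔH = q·Σ(L_j/K_j) — the zones act as resistances in series.
Σ(L/K) = 150/2.72 + 176/314 = 55.15 + 0.5605 = 55.71 d
q = ΔH / Σ(L/K) = 3.59 / 55.71 = 0.06444 m/d (same in every zone)
Zone A: v = q/n = 0.06444/0.16 = 0.4028 m/d → t_A = 150/0.4028 = 372.4 d
Zone B: v = q/n = 0.06444/0.23 = 0.2802 m/d → t_B = 176/0.2802 = 628.1 d
Total t = 372.4 + 628.1 = 1001 d
   = 1001 / 365 = 2.74 yr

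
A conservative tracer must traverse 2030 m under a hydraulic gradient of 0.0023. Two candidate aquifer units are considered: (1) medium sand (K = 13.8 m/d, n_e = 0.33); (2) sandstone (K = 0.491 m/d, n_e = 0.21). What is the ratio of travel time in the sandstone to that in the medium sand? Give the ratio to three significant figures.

17.9

Unit 1 (medium sand): v = 13.8×0.0023/0.33 = 0.09618 m/d, t = 2030/0.09618 = 21110 d
Unit 2 (sandstone): v = 0.491×0.0023/0.21 = 0.005378 m/d, t = 2030/0.005378 = 377500 d
t(sandstone) / t(medium sand) = 377500/21110 = 17.9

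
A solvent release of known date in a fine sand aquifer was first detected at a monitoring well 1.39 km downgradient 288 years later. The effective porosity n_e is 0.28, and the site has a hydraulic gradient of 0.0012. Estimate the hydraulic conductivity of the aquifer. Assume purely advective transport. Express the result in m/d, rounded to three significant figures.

t = 288 years = 105100 d
L = 1.39 km = 1390 m
v = L / t = 1390 / 105100 = 0.01322 m/d
K = v · n / i = 0.01322 × 0.28 / 0.0012 = 3.09 m/d

3.09 m/d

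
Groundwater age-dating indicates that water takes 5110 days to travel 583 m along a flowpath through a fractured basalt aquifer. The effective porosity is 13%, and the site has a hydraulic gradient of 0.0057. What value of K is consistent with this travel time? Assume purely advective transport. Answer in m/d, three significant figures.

2.60 m/d

v = L / t = 583 / 5110 = 0.1141 m/d
K = v · n / i = 0.1141 × 0.13 / 0.0057 = 2.60 m/d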